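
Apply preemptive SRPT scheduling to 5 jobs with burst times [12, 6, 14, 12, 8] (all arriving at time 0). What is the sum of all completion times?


Since all jobs arrive at t=0, SRPT equals SPT ordering.
SPT order: [6, 8, 12, 12, 14]
Completion times:
  Job 1: p=6, C=6
  Job 2: p=8, C=14
  Job 3: p=12, C=26
  Job 4: p=12, C=38
  Job 5: p=14, C=52
Total completion time = 6 + 14 + 26 + 38 + 52 = 136

136


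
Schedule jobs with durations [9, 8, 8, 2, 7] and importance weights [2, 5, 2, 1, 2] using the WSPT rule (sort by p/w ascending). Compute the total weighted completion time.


Compute p/w ratios and sort ascending (WSPT): [(8, 5), (2, 1), (7, 2), (8, 2), (9, 2)]
Compute weighted completion times:
  Job (p=8,w=5): C=8, w*C=5*8=40
  Job (p=2,w=1): C=10, w*C=1*10=10
  Job (p=7,w=2): C=17, w*C=2*17=34
  Job (p=8,w=2): C=25, w*C=2*25=50
  Job (p=9,w=2): C=34, w*C=2*34=68
Total weighted completion time = 202

202


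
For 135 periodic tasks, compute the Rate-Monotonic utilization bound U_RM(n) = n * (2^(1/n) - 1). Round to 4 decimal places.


Compute 2^(1/135) = 1.0051476273
Subtract 1: 1.0051476273 - 1 = 0.0051476273
Multiply by n: 135 * 0.0051476273 = 0.6949296855
Round to 4 dp: 0.6949

0.6949


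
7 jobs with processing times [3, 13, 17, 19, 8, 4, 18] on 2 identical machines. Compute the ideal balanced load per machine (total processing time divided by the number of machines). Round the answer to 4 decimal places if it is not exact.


Total processing time = 3 + 13 + 17 + 19 + 8 + 4 + 18 = 82
Number of machines = 2
Ideal balanced load = 82 / 2 = 41.0

41.0


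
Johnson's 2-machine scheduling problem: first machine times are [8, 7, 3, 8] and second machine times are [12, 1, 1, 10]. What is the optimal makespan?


Apply Johnson's rule:
  Group 1 (a <= b): [(1, 8, 12), (4, 8, 10)]
  Group 2 (a > b): [(2, 7, 1), (3, 3, 1)]
Optimal job order: [1, 4, 2, 3]
Schedule:
  Job 1: M1 done at 8, M2 done at 20
  Job 4: M1 done at 16, M2 done at 30
  Job 2: M1 done at 23, M2 done at 31
  Job 3: M1 done at 26, M2 done at 32
Makespan = 32

32


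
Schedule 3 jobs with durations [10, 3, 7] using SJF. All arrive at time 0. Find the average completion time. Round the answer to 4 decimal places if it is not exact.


SJF order (ascending): [3, 7, 10]
Completion times:
  Job 1: burst=3, C=3
  Job 2: burst=7, C=10
  Job 3: burst=10, C=20
Average completion = 33/3 = 11.0

11.0


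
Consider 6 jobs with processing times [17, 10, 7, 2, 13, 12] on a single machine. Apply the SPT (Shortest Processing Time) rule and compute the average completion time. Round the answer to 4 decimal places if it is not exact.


Sort jobs by processing time (SPT order): [2, 7, 10, 12, 13, 17]
Compute completion times sequentially:
  Job 1: processing = 2, completes at 2
  Job 2: processing = 7, completes at 9
  Job 3: processing = 10, completes at 19
  Job 4: processing = 12, completes at 31
  Job 5: processing = 13, completes at 44
  Job 6: processing = 17, completes at 61
Sum of completion times = 166
Average completion time = 166/6 = 27.6667

27.6667


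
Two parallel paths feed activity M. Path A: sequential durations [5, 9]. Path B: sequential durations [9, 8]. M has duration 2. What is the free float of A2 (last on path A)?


ES(A2) = sum of predecessors on chain A = 5
EF(A2) = ES + duration = 5 + 9 = 14
Successor of A2 is M. ES(M) = max(sum(A), sum(B)) = max(14, 17) = 17
Free float = ES(successor) - EF(current) = 17 - 14 = 3

3


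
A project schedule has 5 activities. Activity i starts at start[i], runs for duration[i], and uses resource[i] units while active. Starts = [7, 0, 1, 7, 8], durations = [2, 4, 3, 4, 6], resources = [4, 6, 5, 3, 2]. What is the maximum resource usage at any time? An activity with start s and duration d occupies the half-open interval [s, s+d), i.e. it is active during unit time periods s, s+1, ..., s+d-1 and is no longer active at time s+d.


Each activity i is active on [start_i, start_i + duration_i).
Compute total resource usage per time slot:
  t=0: active resources = [6], total = 6
  t=1: active resources = [6, 5], total = 11
  t=2: active resources = [6, 5], total = 11
  t=3: active resources = [6, 5], total = 11
  t=4: active resources = [], total = 0
  t=5: active resources = [], total = 0
  t=6: active resources = [], total = 0
  t=7: active resources = [4, 3], total = 7
  t=8: active resources = [4, 3, 2], total = 9
  t=9: active resources = [3, 2], total = 5
  t=10: active resources = [3, 2], total = 5
  t=11: active resources = [2], total = 2
  t=12: active resources = [2], total = 2
  t=13: active resources = [2], total = 2
Peak resource demand = 11

11


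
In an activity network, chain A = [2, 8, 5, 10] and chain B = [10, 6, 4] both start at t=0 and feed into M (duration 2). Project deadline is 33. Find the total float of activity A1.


Forward pass: ES(A1) = sum of predecessors on chain A = 0
EF = ES + duration = 0 + 2 = 2
Backward pass: LF(M) = deadline = 33; LS(M) = 33 - 2 = 31
LF(A1) = LS(M) - sum(successors on chain A) = 31 - 23 = 8
LS = LF - duration = 8 - 2 = 6
Total float = LS - ES = 6 - 0 = 6

6


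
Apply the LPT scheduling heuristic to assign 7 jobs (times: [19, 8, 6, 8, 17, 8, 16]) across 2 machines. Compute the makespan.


Sort jobs in decreasing order (LPT): [19, 17, 16, 8, 8, 8, 6]
Assign each job to the least loaded machine:
  Machine 1: jobs [19, 8, 8, 6], load = 41
  Machine 2: jobs [17, 16, 8], load = 41
Makespan = max load = 41

41


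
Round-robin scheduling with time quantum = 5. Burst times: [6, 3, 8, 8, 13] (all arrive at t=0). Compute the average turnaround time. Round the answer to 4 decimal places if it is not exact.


Time quantum = 5
Execution trace:
  J1 runs 5 units, time = 5
  J2 runs 3 units, time = 8
  J3 runs 5 units, time = 13
  J4 runs 5 units, time = 18
  J5 runs 5 units, time = 23
  J1 runs 1 units, time = 24
  J3 runs 3 units, time = 27
  J4 runs 3 units, time = 30
  J5 runs 5 units, time = 35
  J5 runs 3 units, time = 38
Finish times: [24, 8, 27, 30, 38]
Average turnaround = 127/5 = 25.4

25.4


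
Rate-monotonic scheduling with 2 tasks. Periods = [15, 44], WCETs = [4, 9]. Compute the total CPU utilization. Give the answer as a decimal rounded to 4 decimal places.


Compute individual utilizations (exact fractions):
  Task 1: C/T = 4/15 (approx. 0.2667)
  Task 2: C/T = 9/44 (approx. 0.2045)
Total utilization U = 4/15 + 9/44 = 311/660
Rounded to 4 decimal places: U = 0.4712
RM (Liu & Layland) bound for 2 tasks = 0.828427; compare with U = 311/660 (approx. 0.471212)
U <= bound, so schedulable by RM sufficient condition.

0.4712


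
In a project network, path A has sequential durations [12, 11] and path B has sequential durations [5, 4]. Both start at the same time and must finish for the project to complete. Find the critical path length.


Path A total = 12 + 11 = 23
Path B total = 5 + 4 = 9
Critical path = longest path = max(23, 9) = 23

23


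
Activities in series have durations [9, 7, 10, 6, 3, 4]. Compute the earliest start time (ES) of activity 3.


Activity 3 starts after activities 1 through 2 complete.
Predecessor durations: [9, 7]
ES = 9 + 7 = 16

16


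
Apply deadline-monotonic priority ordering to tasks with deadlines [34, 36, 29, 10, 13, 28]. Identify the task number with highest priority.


Sort tasks by relative deadline (ascending):
  Task 4: deadline = 10
  Task 5: deadline = 13
  Task 6: deadline = 28
  Task 3: deadline = 29
  Task 1: deadline = 34
  Task 2: deadline = 36
Priority order (highest first): [4, 5, 6, 3, 1, 2]
Highest priority task = 4

4


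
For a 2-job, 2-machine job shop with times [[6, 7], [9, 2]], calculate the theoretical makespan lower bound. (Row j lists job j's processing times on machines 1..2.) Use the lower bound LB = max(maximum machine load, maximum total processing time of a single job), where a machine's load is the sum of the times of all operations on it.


Machine loads:
  Machine 1: 6 + 9 = 15
  Machine 2: 7 + 2 = 9
Max machine load = 15
Job totals:
  Job 1: 13
  Job 2: 11
Max job total = 13
Lower bound = max(15, 13) = 15

15


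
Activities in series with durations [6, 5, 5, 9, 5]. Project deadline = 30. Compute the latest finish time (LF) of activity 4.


LF(activity 4) = deadline - sum of successor durations
Successors: activities 5 through 5 with durations [5]
Sum of successor durations = 5
LF = 30 - 5 = 25

25


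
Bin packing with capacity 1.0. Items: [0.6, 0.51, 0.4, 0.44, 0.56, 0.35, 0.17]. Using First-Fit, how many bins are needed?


Place items sequentially using First-Fit:
  Item 0.6 -> new Bin 1
  Item 0.51 -> new Bin 2
  Item 0.4 -> Bin 1 (now 1.0)
  Item 0.44 -> Bin 2 (now 0.95)
  Item 0.56 -> new Bin 3
  Item 0.35 -> Bin 3 (now 0.91)
  Item 0.17 -> new Bin 4
Total bins used = 4

4


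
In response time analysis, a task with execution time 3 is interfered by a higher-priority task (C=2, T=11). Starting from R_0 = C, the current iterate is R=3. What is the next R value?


R_next = C + ceil(R_prev / T_hp) * C_hp
ceil(3 / 11) = ceil(0.2727) = 1
Interference = 1 * 2 = 2
R_next = 3 + 2 = 5

5


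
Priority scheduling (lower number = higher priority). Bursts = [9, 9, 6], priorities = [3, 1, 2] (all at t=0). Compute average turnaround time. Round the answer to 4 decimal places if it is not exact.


Sort by priority (ascending = highest first):
Order: [(1, 9), (2, 6), (3, 9)]
Completion times:
  Priority 1, burst=9, C=9
  Priority 2, burst=6, C=15
  Priority 3, burst=9, C=24
Average turnaround = 48/3 = 16.0

16.0


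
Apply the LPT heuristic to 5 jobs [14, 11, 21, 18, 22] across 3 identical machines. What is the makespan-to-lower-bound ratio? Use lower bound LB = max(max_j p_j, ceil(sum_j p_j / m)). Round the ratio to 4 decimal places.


LPT order: [22, 21, 18, 14, 11]
Machine loads after assignment: [22, 32, 32]
LPT makespan = 32
Lower bound = max(max_job, ceil(total/3)) = max(22, 29) = 29
Ratio = 32 / 29 = 1.1034

1.1034


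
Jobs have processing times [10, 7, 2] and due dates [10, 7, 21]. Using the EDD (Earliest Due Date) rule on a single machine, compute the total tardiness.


Sort by due date (EDD order): [(7, 7), (10, 10), (2, 21)]
Compute completion times and tardiness:
  Job 1: p=7, d=7, C=7, tardiness=max(0,7-7)=0
  Job 2: p=10, d=10, C=17, tardiness=max(0,17-10)=7
  Job 3: p=2, d=21, C=19, tardiness=max(0,19-21)=0
Total tardiness = 7

7


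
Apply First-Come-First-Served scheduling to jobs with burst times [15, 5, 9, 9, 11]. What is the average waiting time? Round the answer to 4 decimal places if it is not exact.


FCFS order (as given): [15, 5, 9, 9, 11]
Waiting times:
  Job 1: wait = 0
  Job 2: wait = 15
  Job 3: wait = 20
  Job 4: wait = 29
  Job 5: wait = 38
Sum of waiting times = 102
Average waiting time = 102/5 = 20.4

20.4


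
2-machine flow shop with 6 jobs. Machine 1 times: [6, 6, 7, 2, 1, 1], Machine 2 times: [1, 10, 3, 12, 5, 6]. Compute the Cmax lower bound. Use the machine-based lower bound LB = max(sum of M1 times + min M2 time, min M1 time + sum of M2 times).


LB1 = sum(M1 times) + min(M2 times) = 23 + 1 = 24
LB2 = min(M1 times) + sum(M2 times) = 1 + 37 = 38
Lower bound = max(LB1, LB2) = max(24, 38) = 38

38


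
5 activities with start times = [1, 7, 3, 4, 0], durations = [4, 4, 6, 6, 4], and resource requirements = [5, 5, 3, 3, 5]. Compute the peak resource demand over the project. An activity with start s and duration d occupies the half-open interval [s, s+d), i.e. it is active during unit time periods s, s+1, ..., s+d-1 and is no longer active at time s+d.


Each activity i is active on [start_i, start_i + duration_i).
Compute total resource usage per time slot:
  t=0: active resources = [5], total = 5
  t=1: active resources = [5, 5], total = 10
  t=2: active resources = [5, 5], total = 10
  t=3: active resources = [5, 3, 5], total = 13
  t=4: active resources = [5, 3, 3], total = 11
  t=5: active resources = [3, 3], total = 6
  t=6: active resources = [3, 3], total = 6
  t=7: active resources = [5, 3, 3], total = 11
  t=8: active resources = [5, 3, 3], total = 11
  t=9: active resources = [5, 3], total = 8
  t=10: active resources = [5], total = 5
Peak resource demand = 13

13


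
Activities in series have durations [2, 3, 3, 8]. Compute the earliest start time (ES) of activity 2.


Activity 2 starts after activities 1 through 1 complete.
Predecessor durations: [2]
ES = 2 = 2

2


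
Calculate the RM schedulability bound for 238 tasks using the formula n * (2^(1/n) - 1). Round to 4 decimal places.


Compute 2^(1/238) = 1.0029166282
Subtract 1: 1.0029166282 - 1 = 0.0029166282
Multiply by n: 238 * 0.0029166282 = 0.6941575116
Round to 4 dp: 0.6942

0.6942


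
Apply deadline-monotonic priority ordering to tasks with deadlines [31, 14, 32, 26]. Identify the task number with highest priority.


Sort tasks by relative deadline (ascending):
  Task 2: deadline = 14
  Task 4: deadline = 26
  Task 1: deadline = 31
  Task 3: deadline = 32
Priority order (highest first): [2, 4, 1, 3]
Highest priority task = 2

2


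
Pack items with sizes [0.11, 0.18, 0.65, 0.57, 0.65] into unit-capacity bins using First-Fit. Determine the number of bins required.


Place items sequentially using First-Fit:
  Item 0.11 -> new Bin 1
  Item 0.18 -> Bin 1 (now 0.29)
  Item 0.65 -> Bin 1 (now 0.94)
  Item 0.57 -> new Bin 2
  Item 0.65 -> new Bin 3
Total bins used = 3

3


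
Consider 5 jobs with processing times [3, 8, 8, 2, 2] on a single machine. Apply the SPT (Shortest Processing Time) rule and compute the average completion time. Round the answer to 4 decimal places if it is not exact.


Sort jobs by processing time (SPT order): [2, 2, 3, 8, 8]
Compute completion times sequentially:
  Job 1: processing = 2, completes at 2
  Job 2: processing = 2, completes at 4
  Job 3: processing = 3, completes at 7
  Job 4: processing = 8, completes at 15
  Job 5: processing = 8, completes at 23
Sum of completion times = 51
Average completion time = 51/5 = 10.2

10.2


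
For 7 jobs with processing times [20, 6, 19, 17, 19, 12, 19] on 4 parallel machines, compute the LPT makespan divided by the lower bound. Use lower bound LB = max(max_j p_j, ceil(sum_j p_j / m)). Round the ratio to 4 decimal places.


LPT order: [20, 19, 19, 19, 17, 12, 6]
Machine loads after assignment: [20, 36, 31, 25]
LPT makespan = 36
Lower bound = max(max_job, ceil(total/4)) = max(20, 28) = 28
Ratio = 36 / 28 = 1.2857

1.2857


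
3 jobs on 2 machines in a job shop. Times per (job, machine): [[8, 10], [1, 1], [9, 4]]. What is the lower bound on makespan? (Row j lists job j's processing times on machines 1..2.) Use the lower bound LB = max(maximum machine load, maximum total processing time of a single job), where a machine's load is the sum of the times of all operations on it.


Machine loads:
  Machine 1: 8 + 1 + 9 = 18
  Machine 2: 10 + 1 + 4 = 15
Max machine load = 18
Job totals:
  Job 1: 18
  Job 2: 2
  Job 3: 13
Max job total = 18
Lower bound = max(18, 18) = 18

18


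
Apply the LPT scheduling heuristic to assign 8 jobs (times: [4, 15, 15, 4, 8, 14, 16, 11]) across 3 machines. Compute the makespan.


Sort jobs in decreasing order (LPT): [16, 15, 15, 14, 11, 8, 4, 4]
Assign each job to the least loaded machine:
  Machine 1: jobs [16, 8, 4], load = 28
  Machine 2: jobs [15, 14], load = 29
  Machine 3: jobs [15, 11, 4], load = 30
Makespan = max load = 30

30


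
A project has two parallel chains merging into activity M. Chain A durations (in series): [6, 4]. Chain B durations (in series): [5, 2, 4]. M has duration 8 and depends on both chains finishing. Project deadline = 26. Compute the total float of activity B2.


Forward pass: ES(B2) = sum of predecessors on chain B = 5
EF = ES + duration = 5 + 2 = 7
Backward pass: LF(M) = deadline = 26; LS(M) = 26 - 8 = 18
LF(B2) = LS(M) - sum(successors on chain B) = 18 - 4 = 14
LS = LF - duration = 14 - 2 = 12
Total float = LS - ES = 12 - 5 = 7

7


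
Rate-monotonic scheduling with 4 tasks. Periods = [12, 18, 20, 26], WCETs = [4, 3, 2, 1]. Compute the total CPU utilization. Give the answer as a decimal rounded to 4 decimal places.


Compute individual utilizations (exact fractions):
  Task 1: C/T = 4/12 = 1/3 (approx. 0.3333)
  Task 2: C/T = 3/18 = 1/6 (approx. 0.1667)
  Task 3: C/T = 2/20 = 1/10 (approx. 0.1)
  Task 4: C/T = 1/26 (approx. 0.0385)
Total utilization U = 1/3 + 1/6 + 1/10 + 1/26 = 83/130
Rounded to 4 decimal places: U = 0.6385
RM (Liu & Layland) bound for 4 tasks = 0.756828; compare with U = 83/130 (approx. 0.638462)
U <= bound, so schedulable by RM sufficient condition.

0.6385


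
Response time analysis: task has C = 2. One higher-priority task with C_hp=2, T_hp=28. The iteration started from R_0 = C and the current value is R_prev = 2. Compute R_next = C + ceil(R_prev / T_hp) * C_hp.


R_next = C + ceil(R_prev / T_hp) * C_hp
ceil(2 / 28) = ceil(0.0714) = 1
Interference = 1 * 2 = 2
R_next = 2 + 2 = 4

4


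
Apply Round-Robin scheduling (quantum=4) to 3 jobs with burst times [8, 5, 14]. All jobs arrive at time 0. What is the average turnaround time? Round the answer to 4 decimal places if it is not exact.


Time quantum = 4
Execution trace:
  J1 runs 4 units, time = 4
  J2 runs 4 units, time = 8
  J3 runs 4 units, time = 12
  J1 runs 4 units, time = 16
  J2 runs 1 units, time = 17
  J3 runs 4 units, time = 21
  J3 runs 4 units, time = 25
  J3 runs 2 units, time = 27
Finish times: [16, 17, 27]
Average turnaround = 60/3 = 20.0

20.0


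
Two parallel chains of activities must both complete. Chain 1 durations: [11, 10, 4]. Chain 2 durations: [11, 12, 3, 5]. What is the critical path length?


Path A total = 11 + 10 + 4 = 25
Path B total = 11 + 12 + 3 + 5 = 31
Critical path = longest path = max(25, 31) = 31

31


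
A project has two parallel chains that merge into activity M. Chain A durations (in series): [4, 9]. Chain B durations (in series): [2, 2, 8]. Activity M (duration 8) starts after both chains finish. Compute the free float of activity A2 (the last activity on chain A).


ES(A2) = sum of predecessors on chain A = 4
EF(A2) = ES + duration = 4 + 9 = 13
Successor of A2 is M. ES(M) = max(sum(A), sum(B)) = max(13, 12) = 13
Free float = ES(successor) - EF(current) = 13 - 13 = 0

0


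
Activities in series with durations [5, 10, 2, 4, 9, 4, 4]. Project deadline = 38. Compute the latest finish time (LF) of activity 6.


LF(activity 6) = deadline - sum of successor durations
Successors: activities 7 through 7 with durations [4]
Sum of successor durations = 4
LF = 38 - 4 = 34

34


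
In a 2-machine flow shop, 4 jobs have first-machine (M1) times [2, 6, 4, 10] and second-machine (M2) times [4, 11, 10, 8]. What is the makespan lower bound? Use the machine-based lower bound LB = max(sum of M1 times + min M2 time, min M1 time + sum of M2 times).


LB1 = sum(M1 times) + min(M2 times) = 22 + 4 = 26
LB2 = min(M1 times) + sum(M2 times) = 2 + 33 = 35
Lower bound = max(LB1, LB2) = max(26, 35) = 35

35


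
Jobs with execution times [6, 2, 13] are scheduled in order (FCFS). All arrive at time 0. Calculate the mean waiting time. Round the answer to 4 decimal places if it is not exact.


FCFS order (as given): [6, 2, 13]
Waiting times:
  Job 1: wait = 0
  Job 2: wait = 6
  Job 3: wait = 8
Sum of waiting times = 14
Average waiting time = 14/3 = 4.6667

4.6667


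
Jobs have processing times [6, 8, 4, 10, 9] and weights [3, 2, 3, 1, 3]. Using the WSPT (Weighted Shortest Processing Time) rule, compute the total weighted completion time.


Compute p/w ratios and sort ascending (WSPT): [(4, 3), (6, 3), (9, 3), (8, 2), (10, 1)]
Compute weighted completion times:
  Job (p=4,w=3): C=4, w*C=3*4=12
  Job (p=6,w=3): C=10, w*C=3*10=30
  Job (p=9,w=3): C=19, w*C=3*19=57
  Job (p=8,w=2): C=27, w*C=2*27=54
  Job (p=10,w=1): C=37, w*C=1*37=37
Total weighted completion time = 190

190


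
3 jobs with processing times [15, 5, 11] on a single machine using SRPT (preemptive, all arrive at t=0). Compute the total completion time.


Since all jobs arrive at t=0, SRPT equals SPT ordering.
SPT order: [5, 11, 15]
Completion times:
  Job 1: p=5, C=5
  Job 2: p=11, C=16
  Job 3: p=15, C=31
Total completion time = 5 + 16 + 31 = 52

52


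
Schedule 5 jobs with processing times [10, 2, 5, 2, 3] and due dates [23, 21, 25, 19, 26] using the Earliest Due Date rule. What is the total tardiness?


Sort by due date (EDD order): [(2, 19), (2, 21), (10, 23), (5, 25), (3, 26)]
Compute completion times and tardiness:
  Job 1: p=2, d=19, C=2, tardiness=max(0,2-19)=0
  Job 2: p=2, d=21, C=4, tardiness=max(0,4-21)=0
  Job 3: p=10, d=23, C=14, tardiness=max(0,14-23)=0
  Job 4: p=5, d=25, C=19, tardiness=max(0,19-25)=0
  Job 5: p=3, d=26, C=22, tardiness=max(0,22-26)=0
Total tardiness = 0

0


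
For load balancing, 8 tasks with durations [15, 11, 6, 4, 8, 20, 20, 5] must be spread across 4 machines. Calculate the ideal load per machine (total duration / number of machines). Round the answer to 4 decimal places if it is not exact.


Total processing time = 15 + 11 + 6 + 4 + 8 + 20 + 20 + 5 = 89
Number of machines = 4
Ideal balanced load = 89 / 4 = 22.25

22.25


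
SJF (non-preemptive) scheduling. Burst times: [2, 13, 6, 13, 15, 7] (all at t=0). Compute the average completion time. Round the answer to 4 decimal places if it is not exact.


SJF order (ascending): [2, 6, 7, 13, 13, 15]
Completion times:
  Job 1: burst=2, C=2
  Job 2: burst=6, C=8
  Job 3: burst=7, C=15
  Job 4: burst=13, C=28
  Job 5: burst=13, C=41
  Job 6: burst=15, C=56
Average completion = 150/6 = 25.0

25.0


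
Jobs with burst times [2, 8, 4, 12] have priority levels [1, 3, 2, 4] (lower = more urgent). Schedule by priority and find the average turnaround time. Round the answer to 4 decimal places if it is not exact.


Sort by priority (ascending = highest first):
Order: [(1, 2), (2, 4), (3, 8), (4, 12)]
Completion times:
  Priority 1, burst=2, C=2
  Priority 2, burst=4, C=6
  Priority 3, burst=8, C=14
  Priority 4, burst=12, C=26
Average turnaround = 48/4 = 12.0

12.0


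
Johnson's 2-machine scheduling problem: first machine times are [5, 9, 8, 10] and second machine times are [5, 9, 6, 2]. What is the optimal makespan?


Apply Johnson's rule:
  Group 1 (a <= b): [(1, 5, 5), (2, 9, 9)]
  Group 2 (a > b): [(3, 8, 6), (4, 10, 2)]
Optimal job order: [1, 2, 3, 4]
Schedule:
  Job 1: M1 done at 5, M2 done at 10
  Job 2: M1 done at 14, M2 done at 23
  Job 3: M1 done at 22, M2 done at 29
  Job 4: M1 done at 32, M2 done at 34
Makespan = 34

34


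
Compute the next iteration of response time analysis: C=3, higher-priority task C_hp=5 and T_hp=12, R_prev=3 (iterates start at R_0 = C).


R_next = C + ceil(R_prev / T_hp) * C_hp
ceil(3 / 12) = ceil(0.25) = 1
Interference = 1 * 5 = 5
R_next = 3 + 5 = 8

8


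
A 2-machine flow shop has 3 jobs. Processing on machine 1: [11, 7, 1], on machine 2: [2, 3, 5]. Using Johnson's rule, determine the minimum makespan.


Apply Johnson's rule:
  Group 1 (a <= b): [(3, 1, 5)]
  Group 2 (a > b): [(2, 7, 3), (1, 11, 2)]
Optimal job order: [3, 2, 1]
Schedule:
  Job 3: M1 done at 1, M2 done at 6
  Job 2: M1 done at 8, M2 done at 11
  Job 1: M1 done at 19, M2 done at 21
Makespan = 21

21


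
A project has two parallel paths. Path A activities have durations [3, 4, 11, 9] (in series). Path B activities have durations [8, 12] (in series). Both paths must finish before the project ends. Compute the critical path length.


Path A total = 3 + 4 + 11 + 9 = 27
Path B total = 8 + 12 = 20
Critical path = longest path = max(27, 20) = 27

27


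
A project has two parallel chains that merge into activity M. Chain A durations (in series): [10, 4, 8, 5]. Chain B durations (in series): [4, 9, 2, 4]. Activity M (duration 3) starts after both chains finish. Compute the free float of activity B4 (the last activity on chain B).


ES(B4) = sum of predecessors on chain B = 15
EF(B4) = ES + duration = 15 + 4 = 19
Successor of B4 is M. ES(M) = max(sum(A), sum(B)) = max(27, 19) = 27
Free float = ES(successor) - EF(current) = 27 - 19 = 8

8


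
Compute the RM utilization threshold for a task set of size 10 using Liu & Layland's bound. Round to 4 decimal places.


Compute 2^(1/10) = 1.0717734625
Subtract 1: 1.0717734625 - 1 = 0.0717734625
Multiply by n: 10 * 0.0717734625 = 0.7177346250
Round to 4 dp: 0.7177

0.7177


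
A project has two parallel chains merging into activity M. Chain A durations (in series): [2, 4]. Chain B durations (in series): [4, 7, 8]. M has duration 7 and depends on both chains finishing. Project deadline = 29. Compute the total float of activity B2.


Forward pass: ES(B2) = sum of predecessors on chain B = 4
EF = ES + duration = 4 + 7 = 11
Backward pass: LF(M) = deadline = 29; LS(M) = 29 - 7 = 22
LF(B2) = LS(M) - sum(successors on chain B) = 22 - 8 = 14
LS = LF - duration = 14 - 7 = 7
Total float = LS - ES = 7 - 4 = 3

3


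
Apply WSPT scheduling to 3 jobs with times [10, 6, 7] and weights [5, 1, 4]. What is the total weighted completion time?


Compute p/w ratios and sort ascending (WSPT): [(7, 4), (10, 5), (6, 1)]
Compute weighted completion times:
  Job (p=7,w=4): C=7, w*C=4*7=28
  Job (p=10,w=5): C=17, w*C=5*17=85
  Job (p=6,w=1): C=23, w*C=1*23=23
Total weighted completion time = 136

136


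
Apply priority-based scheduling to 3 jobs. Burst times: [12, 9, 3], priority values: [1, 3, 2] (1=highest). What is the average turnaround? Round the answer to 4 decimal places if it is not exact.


Sort by priority (ascending = highest first):
Order: [(1, 12), (2, 3), (3, 9)]
Completion times:
  Priority 1, burst=12, C=12
  Priority 2, burst=3, C=15
  Priority 3, burst=9, C=24
Average turnaround = 51/3 = 17.0

17.0


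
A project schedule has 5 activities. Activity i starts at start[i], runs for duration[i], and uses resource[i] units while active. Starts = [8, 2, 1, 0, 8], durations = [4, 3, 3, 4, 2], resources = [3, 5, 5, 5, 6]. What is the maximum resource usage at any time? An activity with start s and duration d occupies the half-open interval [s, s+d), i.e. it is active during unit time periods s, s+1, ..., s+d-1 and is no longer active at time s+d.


Each activity i is active on [start_i, start_i + duration_i).
Compute total resource usage per time slot:
  t=0: active resources = [5], total = 5
  t=1: active resources = [5, 5], total = 10
  t=2: active resources = [5, 5, 5], total = 15
  t=3: active resources = [5, 5, 5], total = 15
  t=4: active resources = [5], total = 5
  t=5: active resources = [], total = 0
  t=6: active resources = [], total = 0
  t=7: active resources = [], total = 0
  t=8: active resources = [3, 6], total = 9
  t=9: active resources = [3, 6], total = 9
  t=10: active resources = [3], total = 3
  t=11: active resources = [3], total = 3
Peak resource demand = 15

15


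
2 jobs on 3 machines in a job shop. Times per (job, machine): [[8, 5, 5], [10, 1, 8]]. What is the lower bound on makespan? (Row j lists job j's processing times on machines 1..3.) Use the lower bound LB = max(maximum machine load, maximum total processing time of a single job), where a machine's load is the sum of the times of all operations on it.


Machine loads:
  Machine 1: 8 + 10 = 18
  Machine 2: 5 + 1 = 6
  Machine 3: 5 + 8 = 13
Max machine load = 18
Job totals:
  Job 1: 18
  Job 2: 19
Max job total = 19
Lower bound = max(18, 19) = 19

19


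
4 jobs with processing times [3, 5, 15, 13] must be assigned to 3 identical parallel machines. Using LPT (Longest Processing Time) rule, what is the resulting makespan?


Sort jobs in decreasing order (LPT): [15, 13, 5, 3]
Assign each job to the least loaded machine:
  Machine 1: jobs [15], load = 15
  Machine 2: jobs [13], load = 13
  Machine 3: jobs [5, 3], load = 8
Makespan = max load = 15

15


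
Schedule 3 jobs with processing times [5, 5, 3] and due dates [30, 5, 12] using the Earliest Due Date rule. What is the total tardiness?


Sort by due date (EDD order): [(5, 5), (3, 12), (5, 30)]
Compute completion times and tardiness:
  Job 1: p=5, d=5, C=5, tardiness=max(0,5-5)=0
  Job 2: p=3, d=12, C=8, tardiness=max(0,8-12)=0
  Job 3: p=5, d=30, C=13, tardiness=max(0,13-30)=0
Total tardiness = 0

0


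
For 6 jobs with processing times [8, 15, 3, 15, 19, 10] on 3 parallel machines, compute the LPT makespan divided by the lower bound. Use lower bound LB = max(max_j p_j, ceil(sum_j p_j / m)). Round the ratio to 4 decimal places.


LPT order: [19, 15, 15, 10, 8, 3]
Machine loads after assignment: [22, 25, 23]
LPT makespan = 25
Lower bound = max(max_job, ceil(total/3)) = max(19, 24) = 24
Ratio = 25 / 24 = 1.0417

1.0417


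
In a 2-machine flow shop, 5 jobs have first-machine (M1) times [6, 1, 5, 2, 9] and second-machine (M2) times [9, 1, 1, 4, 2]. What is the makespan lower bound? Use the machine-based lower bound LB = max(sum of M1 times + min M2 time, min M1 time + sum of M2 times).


LB1 = sum(M1 times) + min(M2 times) = 23 + 1 = 24
LB2 = min(M1 times) + sum(M2 times) = 1 + 17 = 18
Lower bound = max(LB1, LB2) = max(24, 18) = 24

24


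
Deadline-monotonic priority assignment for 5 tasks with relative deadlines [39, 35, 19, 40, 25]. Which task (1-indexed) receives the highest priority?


Sort tasks by relative deadline (ascending):
  Task 3: deadline = 19
  Task 5: deadline = 25
  Task 2: deadline = 35
  Task 1: deadline = 39
  Task 4: deadline = 40
Priority order (highest first): [3, 5, 2, 1, 4]
Highest priority task = 3

3


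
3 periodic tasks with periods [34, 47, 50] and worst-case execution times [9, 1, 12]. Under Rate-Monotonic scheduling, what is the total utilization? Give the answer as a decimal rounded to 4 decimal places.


Compute individual utilizations (exact fractions):
  Task 1: C/T = 9/34 (approx. 0.2647)
  Task 2: C/T = 1/47 (approx. 0.0213)
  Task 3: C/T = 12/50 = 6/25 (approx. 0.24)
Total utilization U = 9/34 + 1/47 + 6/25 = 21013/39950
Rounded to 4 decimal places: U = 0.5260
RM (Liu & Layland) bound for 3 tasks = 0.779763; compare with U = 21013/39950 (approx. 0.525982)
U <= bound, so schedulable by RM sufficient condition.

0.5260


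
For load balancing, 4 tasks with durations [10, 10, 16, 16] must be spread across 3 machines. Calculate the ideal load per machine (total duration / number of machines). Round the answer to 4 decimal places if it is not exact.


Total processing time = 10 + 10 + 16 + 16 = 52
Number of machines = 3
Ideal balanced load = 52 / 3 = 17.3333

17.3333


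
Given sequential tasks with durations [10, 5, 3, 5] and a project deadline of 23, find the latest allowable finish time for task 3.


LF(activity 3) = deadline - sum of successor durations
Successors: activities 4 through 4 with durations [5]
Sum of successor durations = 5
LF = 23 - 5 = 18

18


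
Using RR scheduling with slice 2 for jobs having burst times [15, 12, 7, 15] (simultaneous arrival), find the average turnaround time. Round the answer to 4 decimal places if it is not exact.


Time quantum = 2
Execution trace:
  J1 runs 2 units, time = 2
  J2 runs 2 units, time = 4
  J3 runs 2 units, time = 6
  J4 runs 2 units, time = 8
  J1 runs 2 units, time = 10
  J2 runs 2 units, time = 12
  J3 runs 2 units, time = 14
  J4 runs 2 units, time = 16
  J1 runs 2 units, time = 18
  J2 runs 2 units, time = 20
  J3 runs 2 units, time = 22
  J4 runs 2 units, time = 24
  J1 runs 2 units, time = 26
  J2 runs 2 units, time = 28
  J3 runs 1 units, time = 29
  J4 runs 2 units, time = 31
  J1 runs 2 units, time = 33
  J2 runs 2 units, time = 35
  J4 runs 2 units, time = 37
  J1 runs 2 units, time = 39
  J2 runs 2 units, time = 41
  J4 runs 2 units, time = 43
  J1 runs 2 units, time = 45
  J4 runs 2 units, time = 47
  J1 runs 1 units, time = 48
  J4 runs 1 units, time = 49
Finish times: [48, 41, 29, 49]
Average turnaround = 167/4 = 41.75

41.75


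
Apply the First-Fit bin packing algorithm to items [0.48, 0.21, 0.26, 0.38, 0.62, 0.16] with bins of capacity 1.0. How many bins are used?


Place items sequentially using First-Fit:
  Item 0.48 -> new Bin 1
  Item 0.21 -> Bin 1 (now 0.69)
  Item 0.26 -> Bin 1 (now 0.95)
  Item 0.38 -> new Bin 2
  Item 0.62 -> Bin 2 (now 1.0)
  Item 0.16 -> new Bin 3
Total bins used = 3

3


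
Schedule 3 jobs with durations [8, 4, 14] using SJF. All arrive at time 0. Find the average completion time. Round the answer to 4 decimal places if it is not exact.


SJF order (ascending): [4, 8, 14]
Completion times:
  Job 1: burst=4, C=4
  Job 2: burst=8, C=12
  Job 3: burst=14, C=26
Average completion = 42/3 = 14.0

14.0


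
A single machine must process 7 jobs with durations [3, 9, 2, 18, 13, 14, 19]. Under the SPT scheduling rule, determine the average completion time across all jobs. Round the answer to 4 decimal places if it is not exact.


Sort jobs by processing time (SPT order): [2, 3, 9, 13, 14, 18, 19]
Compute completion times sequentially:
  Job 1: processing = 2, completes at 2
  Job 2: processing = 3, completes at 5
  Job 3: processing = 9, completes at 14
  Job 4: processing = 13, completes at 27
  Job 5: processing = 14, completes at 41
  Job 6: processing = 18, completes at 59
  Job 7: processing = 19, completes at 78
Sum of completion times = 226
Average completion time = 226/7 = 32.2857

32.2857


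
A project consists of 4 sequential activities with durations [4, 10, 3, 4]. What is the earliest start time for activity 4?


Activity 4 starts after activities 1 through 3 complete.
Predecessor durations: [4, 10, 3]
ES = 4 + 10 + 3 = 17

17


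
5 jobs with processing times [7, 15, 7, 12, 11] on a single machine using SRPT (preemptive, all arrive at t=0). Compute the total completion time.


Since all jobs arrive at t=0, SRPT equals SPT ordering.
SPT order: [7, 7, 11, 12, 15]
Completion times:
  Job 1: p=7, C=7
  Job 2: p=7, C=14
  Job 3: p=11, C=25
  Job 4: p=12, C=37
  Job 5: p=15, C=52
Total completion time = 7 + 14 + 25 + 37 + 52 = 135

135


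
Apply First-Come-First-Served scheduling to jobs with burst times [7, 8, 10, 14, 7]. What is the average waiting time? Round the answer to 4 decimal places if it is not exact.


FCFS order (as given): [7, 8, 10, 14, 7]
Waiting times:
  Job 1: wait = 0
  Job 2: wait = 7
  Job 3: wait = 15
  Job 4: wait = 25
  Job 5: wait = 39
Sum of waiting times = 86
Average waiting time = 86/5 = 17.2

17.2


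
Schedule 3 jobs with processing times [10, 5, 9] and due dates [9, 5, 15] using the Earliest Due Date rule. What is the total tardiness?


Sort by due date (EDD order): [(5, 5), (10, 9), (9, 15)]
Compute completion times and tardiness:
  Job 1: p=5, d=5, C=5, tardiness=max(0,5-5)=0
  Job 2: p=10, d=9, C=15, tardiness=max(0,15-9)=6
  Job 3: p=9, d=15, C=24, tardiness=max(0,24-15)=9
Total tardiness = 15

15


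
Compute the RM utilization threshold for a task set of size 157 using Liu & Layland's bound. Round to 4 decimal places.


Compute 2^(1/157) = 1.0044247104
Subtract 1: 1.0044247104 - 1 = 0.0044247104
Multiply by n: 157 * 0.0044247104 = 0.6946795328
Round to 4 dp: 0.6947

0.6947


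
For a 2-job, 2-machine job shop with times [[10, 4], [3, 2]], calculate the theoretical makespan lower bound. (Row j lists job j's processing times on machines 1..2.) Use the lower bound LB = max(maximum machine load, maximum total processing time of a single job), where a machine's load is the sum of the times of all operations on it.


Machine loads:
  Machine 1: 10 + 3 = 13
  Machine 2: 4 + 2 = 6
Max machine load = 13
Job totals:
  Job 1: 14
  Job 2: 5
Max job total = 14
Lower bound = max(13, 14) = 14

14


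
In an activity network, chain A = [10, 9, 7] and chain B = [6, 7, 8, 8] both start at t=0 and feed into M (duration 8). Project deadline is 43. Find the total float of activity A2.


Forward pass: ES(A2) = sum of predecessors on chain A = 10
EF = ES + duration = 10 + 9 = 19
Backward pass: LF(M) = deadline = 43; LS(M) = 43 - 8 = 35
LF(A2) = LS(M) - sum(successors on chain A) = 35 - 7 = 28
LS = LF - duration = 28 - 9 = 19
Total float = LS - ES = 19 - 10 = 9

9


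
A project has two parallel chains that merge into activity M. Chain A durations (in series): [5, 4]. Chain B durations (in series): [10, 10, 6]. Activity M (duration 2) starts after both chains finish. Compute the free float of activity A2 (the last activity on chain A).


ES(A2) = sum of predecessors on chain A = 5
EF(A2) = ES + duration = 5 + 4 = 9
Successor of A2 is M. ES(M) = max(sum(A), sum(B)) = max(9, 26) = 26
Free float = ES(successor) - EF(current) = 26 - 9 = 17

17


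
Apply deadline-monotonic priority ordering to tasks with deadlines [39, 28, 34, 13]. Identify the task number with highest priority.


Sort tasks by relative deadline (ascending):
  Task 4: deadline = 13
  Task 2: deadline = 28
  Task 3: deadline = 34
  Task 1: deadline = 39
Priority order (highest first): [4, 2, 3, 1]
Highest priority task = 4

4


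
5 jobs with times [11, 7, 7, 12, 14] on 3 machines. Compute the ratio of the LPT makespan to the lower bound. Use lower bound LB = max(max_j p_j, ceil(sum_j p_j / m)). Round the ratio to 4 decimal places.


LPT order: [14, 12, 11, 7, 7]
Machine loads after assignment: [14, 19, 18]
LPT makespan = 19
Lower bound = max(max_job, ceil(total/3)) = max(14, 17) = 17
Ratio = 19 / 17 = 1.1176

1.1176


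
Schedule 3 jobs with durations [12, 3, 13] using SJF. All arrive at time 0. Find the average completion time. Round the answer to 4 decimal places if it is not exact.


SJF order (ascending): [3, 12, 13]
Completion times:
  Job 1: burst=3, C=3
  Job 2: burst=12, C=15
  Job 3: burst=13, C=28
Average completion = 46/3 = 15.3333

15.3333


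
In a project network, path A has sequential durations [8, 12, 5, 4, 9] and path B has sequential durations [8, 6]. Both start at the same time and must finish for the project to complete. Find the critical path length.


Path A total = 8 + 12 + 5 + 4 + 9 = 38
Path B total = 8 + 6 = 14
Critical path = longest path = max(38, 14) = 38

38


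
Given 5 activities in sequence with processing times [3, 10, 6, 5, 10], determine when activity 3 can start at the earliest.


Activity 3 starts after activities 1 through 2 complete.
Predecessor durations: [3, 10]
ES = 3 + 10 = 13

13


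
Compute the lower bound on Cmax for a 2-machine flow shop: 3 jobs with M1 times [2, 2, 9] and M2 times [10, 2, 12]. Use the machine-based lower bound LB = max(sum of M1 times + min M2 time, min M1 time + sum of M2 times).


LB1 = sum(M1 times) + min(M2 times) = 13 + 2 = 15
LB2 = min(M1 times) + sum(M2 times) = 2 + 24 = 26
Lower bound = max(LB1, LB2) = max(15, 26) = 26

26


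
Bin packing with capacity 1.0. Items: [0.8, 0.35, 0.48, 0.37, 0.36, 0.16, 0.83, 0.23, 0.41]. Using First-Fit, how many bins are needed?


Place items sequentially using First-Fit:
  Item 0.8 -> new Bin 1
  Item 0.35 -> new Bin 2
  Item 0.48 -> Bin 2 (now 0.83)
  Item 0.37 -> new Bin 3
  Item 0.36 -> Bin 3 (now 0.73)
  Item 0.16 -> Bin 1 (now 0.96)
  Item 0.83 -> new Bin 4
  Item 0.23 -> Bin 3 (now 0.96)
  Item 0.41 -> new Bin 5
Total bins used = 5

5


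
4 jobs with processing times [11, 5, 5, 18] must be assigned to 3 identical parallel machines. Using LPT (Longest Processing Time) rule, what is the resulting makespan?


Sort jobs in decreasing order (LPT): [18, 11, 5, 5]
Assign each job to the least loaded machine:
  Machine 1: jobs [18], load = 18
  Machine 2: jobs [11], load = 11
  Machine 3: jobs [5, 5], load = 10
Makespan = max load = 18

18


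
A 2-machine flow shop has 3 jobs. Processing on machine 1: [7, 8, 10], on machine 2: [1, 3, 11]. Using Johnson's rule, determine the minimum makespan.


Apply Johnson's rule:
  Group 1 (a <= b): [(3, 10, 11)]
  Group 2 (a > b): [(2, 8, 3), (1, 7, 1)]
Optimal job order: [3, 2, 1]
Schedule:
  Job 3: M1 done at 10, M2 done at 21
  Job 2: M1 done at 18, M2 done at 24
  Job 1: M1 done at 25, M2 done at 26
Makespan = 26

26


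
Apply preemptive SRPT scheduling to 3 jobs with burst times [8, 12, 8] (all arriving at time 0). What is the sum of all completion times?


Since all jobs arrive at t=0, SRPT equals SPT ordering.
SPT order: [8, 8, 12]
Completion times:
  Job 1: p=8, C=8
  Job 2: p=8, C=16
  Job 3: p=12, C=28
Total completion time = 8 + 16 + 28 = 52

52
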